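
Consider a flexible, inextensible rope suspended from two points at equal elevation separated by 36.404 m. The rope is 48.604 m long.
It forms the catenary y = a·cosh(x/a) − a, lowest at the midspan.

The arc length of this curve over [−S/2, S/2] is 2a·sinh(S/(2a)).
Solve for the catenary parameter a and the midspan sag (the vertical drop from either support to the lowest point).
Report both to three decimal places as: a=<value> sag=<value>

seed: a₀ = √(S³/(24(L−S))) = √(36.404³/(24·12.200)) = 12.836249
iter 1: u=1.418016  f(a)=+1.287e+00  f'(a)=-2.312e+00  a ← 12.836249 − (+1.287e+00/-2.312e+00) = 13.392994
iter 2: u=1.359069  f(a)=+8.847e-02  f'(a)=-2.004e+00  a ← 13.392994 − (+8.847e-02/-2.004e+00) = 13.437144
iter 3: u=1.354603  f(a)=+4.862e-04  f'(a)=-1.982e+00  a ← 13.437144 − (+4.862e-04/-1.982e+00) = 13.437389
iter 4: u=1.354579  f(a)=+1.487e-08  f'(a)=-1.982e+00  a ← 13.437389 − (+1.487e-08/-1.982e+00) = 13.437389
iter 5: u=1.354579  f(a)=-7.105e-15  f'(a)=-1.982e+00  a ← 13.437389 − (-7.105e-15/-1.982e+00) = 13.437389
converged: |Δa| < 1e-12 after 5 iterations
sag = a·(cosh(S/(2a)) − 1) = 13.437389·(cosh(1.354579) − 1) = 14.332210
T_max/T_min = cosh(S/(2a)) = 2.066592

a=13.437 sag=14.332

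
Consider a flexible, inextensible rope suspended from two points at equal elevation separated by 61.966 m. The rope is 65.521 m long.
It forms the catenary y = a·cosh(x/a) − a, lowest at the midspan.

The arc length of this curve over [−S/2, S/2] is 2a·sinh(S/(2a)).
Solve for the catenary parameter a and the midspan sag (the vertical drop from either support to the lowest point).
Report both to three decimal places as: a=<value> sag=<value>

seed: a₀ = √(S³/(24(L−S))) = √(61.966³/(24·3.555)) = 52.808614
iter 1: u=0.586704  f(a)=+6.169e-02  f'(a)=-1.393e-01  a ← 52.808614 − (+6.169e-02/-1.393e-01) = 53.251373
iter 2: u=0.581825  f(a)=+7.844e-04  f'(a)=-1.358e-01  a ← 53.251373 − (+7.844e-04/-1.358e-01) = 53.257149
iter 3: u=0.581762  f(a)=+1.305e-07  f'(a)=-1.358e-01  a ← 53.257149 − (+1.305e-07/-1.358e-01) = 53.257150
iter 4: u=0.581762  f(a)=+1.421e-14  f'(a)=-1.358e-01  a ← 53.257150 − (+1.421e-14/-1.358e-01) = 53.257150
converged: |Δa| < 1e-12 after 4 iterations
sag = a·(cosh(S/(2a)) − 1) = 53.257150·(cosh(0.581762) − 1) = 9.269439
T_max/T_min = cosh(S/(2a)) = 1.174051

a=53.257 sag=9.269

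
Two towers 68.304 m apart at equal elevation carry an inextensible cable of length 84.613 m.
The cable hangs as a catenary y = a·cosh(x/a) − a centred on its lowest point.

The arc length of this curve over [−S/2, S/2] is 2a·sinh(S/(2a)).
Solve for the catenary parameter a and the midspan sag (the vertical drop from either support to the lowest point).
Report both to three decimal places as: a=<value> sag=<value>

seed: a₀ = √(S³/(24(L−S))) = √(68.304³/(24·16.309)) = 28.533163
iter 1: u=1.196923  f(a)=+1.209e+00  f'(a)=-1.316e+00  a ← 28.533163 − (+1.209e+00/-1.316e+00) = 29.452092
iter 2: u=1.159578  f(a)=+6.086e-02  f'(a)=-1.186e+00  a ← 29.452092 − (+6.086e-02/-1.186e+00) = 29.503399
iter 3: u=1.157562  f(a)=+1.723e-04  f'(a)=-1.179e+00  a ← 29.503399 − (+1.723e-04/-1.179e+00) = 29.503545
iter 4: u=1.157556  f(a)=+1.390e-09  f'(a)=-1.179e+00  a ← 29.503545 − (+1.390e-09/-1.179e+00) = 29.503545
iter 5: u=1.157556  f(a)=-2.842e-14  f'(a)=-1.179e+00  a ← 29.503545 − (-2.842e-14/-1.179e+00) = 29.503545
converged: |Δa| < 1e-12 after 5 iterations
sag = a·(cosh(S/(2a)) − 1) = 29.503545·(cosh(1.157556) − 1) = 22.074542
T_max/T_min = cosh(S/(2a)) = 1.748200

a=29.504 sag=22.075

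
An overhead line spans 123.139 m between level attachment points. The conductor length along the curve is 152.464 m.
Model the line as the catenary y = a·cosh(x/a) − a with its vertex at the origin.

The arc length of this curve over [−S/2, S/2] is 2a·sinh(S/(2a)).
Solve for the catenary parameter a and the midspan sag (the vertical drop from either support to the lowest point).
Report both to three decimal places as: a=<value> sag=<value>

seed: a₀ = √(S³/(24(L−S))) = √(123.139³/(24·29.325)) = 51.507302
iter 1: u=1.195355  f(a)=+2.168e+00  f'(a)=-1.310e+00  a ← 51.507302 − (+2.168e+00/-1.310e+00) = 53.162231
iter 2: u=1.158144  f(a)=+1.089e-01  f'(a)=-1.181e+00  a ← 53.162231 − (+1.089e-01/-1.181e+00) = 53.254383
iter 3: u=1.156140  f(a)=+3.067e-04  f'(a)=-1.175e+00  a ← 53.254383 − (+3.067e-04/-1.175e+00) = 53.254644
iter 4: u=1.156134  f(a)=+2.449e-09  f'(a)=-1.175e+00  a ← 53.254644 − (+2.449e-09/-1.175e+00) = 53.254644
iter 5: u=1.156134  f(a)=-2.842e-14  f'(a)=-1.175e+00  a ← 53.254644 − (-2.842e-14/-1.175e+00) = 53.254644
converged: |Δa| < 1e-12 after 5 iterations
sag = a·(cosh(S/(2a)) − 1) = 53.254644·(cosh(1.156134) − 1) = 39.736619
T_max/T_min = cosh(S/(2a)) = 1.746162

a=53.255 sag=39.737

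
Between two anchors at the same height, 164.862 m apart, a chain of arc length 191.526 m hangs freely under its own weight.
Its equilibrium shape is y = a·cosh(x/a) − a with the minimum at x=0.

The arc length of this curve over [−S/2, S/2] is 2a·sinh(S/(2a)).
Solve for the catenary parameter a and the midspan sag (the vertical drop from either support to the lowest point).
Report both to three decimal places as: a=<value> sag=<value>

a=85.637 sag=42.832

seed: a₀ = √(S³/(24(L−S))) = √(164.862³/(24·26.664)) = 83.678247
iter 1: u=0.985095  f(a)=+1.324e+00  f'(a)=-7.013e-01  a ← 83.678247 − (+1.324e+00/-7.013e-01) = 85.566177
iter 2: u=0.963360  f(a)=+4.614e-02  f'(a)=-6.532e-01  a ← 85.566177 − (+4.614e-02/-6.532e-01) = 85.636804
iter 3: u=0.962565  f(a)=+6.049e-05  f'(a)=-6.515e-01  a ← 85.636804 − (+6.049e-05/-6.515e-01) = 85.636897
iter 4: u=0.962564  f(a)=+1.044e-10  f'(a)=-6.515e-01  a ← 85.636897 − (+1.044e-10/-6.515e-01) = 85.636897
iter 5: u=0.962564  f(a)=+0.000e+00  f'(a)=-6.515e-01  a ← 85.636897 − (+0.000e+00/-6.515e-01) = 85.636897
converged: |Δa| < 1e-12 after 5 iterations
sag = a·(cosh(S/(2a)) − 1) = 85.636897·(cosh(0.962564) − 1) = 42.831894
T_max/T_min = cosh(S/(2a)) = 1.500157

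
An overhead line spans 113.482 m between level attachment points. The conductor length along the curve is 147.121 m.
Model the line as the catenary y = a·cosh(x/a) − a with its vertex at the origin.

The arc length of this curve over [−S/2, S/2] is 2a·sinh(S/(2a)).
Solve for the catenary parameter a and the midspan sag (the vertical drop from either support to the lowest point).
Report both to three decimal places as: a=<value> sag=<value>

seed: a₀ = √(S³/(24(L−S))) = √(113.482³/(24·33.639)) = 42.546448
iter 1: u=1.333625  f(a)=+3.121e+00  f'(a)=-1.881e+00  a ← 42.546448 − (+3.121e+00/-1.881e+00) = 44.205841
iter 2: u=1.283563  f(a)=+1.919e-01  f'(a)=-1.656e+00  a ← 44.205841 − (+1.919e-01/-1.656e+00) = 44.321708
iter 3: u=1.280208  f(a)=+8.304e-04  f'(a)=-1.642e+00  a ← 44.321708 − (+8.304e-04/-1.642e+00) = 44.322214
iter 4: u=1.280193  f(a)=+1.570e-08  f'(a)=-1.642e+00  a ← 44.322214 − (+1.570e-08/-1.642e+00) = 44.322214
iter 5: u=1.280193  f(a)=+0.000e+00  f'(a)=-1.642e+00  a ← 44.322214 − (+0.000e+00/-1.642e+00) = 44.322214
converged: |Δa| < 1e-12 after 5 iterations
sag = a·(cosh(S/(2a)) − 1) = 44.322214·(cosh(1.280193) − 1) = 41.559133
T_max/T_min = cosh(S/(2a)) = 1.937659

a=44.322 sag=41.559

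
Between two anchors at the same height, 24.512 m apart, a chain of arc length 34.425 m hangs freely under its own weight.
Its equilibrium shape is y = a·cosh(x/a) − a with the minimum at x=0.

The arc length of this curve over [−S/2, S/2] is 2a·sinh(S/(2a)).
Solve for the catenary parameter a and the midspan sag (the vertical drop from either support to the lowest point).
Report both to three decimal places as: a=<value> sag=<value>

a=8.307 sag=10.805

seed: a₀ = √(S³/(24(L−S))) = √(24.512³/(24·9.913)) = 7.867920
iter 1: u=1.557718  f(a)=+1.275e+00  f'(a)=-3.187e+00  a ← 7.867920 − (+1.275e+00/-3.187e+00) = 8.267881
iter 2: u=1.482363  f(a)=+1.036e-01  f'(a)=-2.688e+00  a ← 8.267881 − (+1.036e-01/-2.688e+00) = 8.306439
iter 3: u=1.475482  f(a)=+8.192e-04  f'(a)=-2.645e+00  a ← 8.306439 − (+8.192e-04/-2.645e+00) = 8.306749
iter 4: u=1.475427  f(a)=+5.208e-08  f'(a)=-2.645e+00  a ← 8.306749 − (+5.208e-08/-2.645e+00) = 8.306749
iter 5: u=1.475427  f(a)=+7.105e-15  f'(a)=-2.645e+00  a ← 8.306749 − (+7.105e-15/-2.645e+00) = 8.306749
converged: |Δa| < 1e-12 after 5 iterations
sag = a·(cosh(S/(2a)) − 1) = 8.306749·(cosh(1.475427) − 1) = 10.805348
T_max/T_min = cosh(S/(2a)) = 2.300791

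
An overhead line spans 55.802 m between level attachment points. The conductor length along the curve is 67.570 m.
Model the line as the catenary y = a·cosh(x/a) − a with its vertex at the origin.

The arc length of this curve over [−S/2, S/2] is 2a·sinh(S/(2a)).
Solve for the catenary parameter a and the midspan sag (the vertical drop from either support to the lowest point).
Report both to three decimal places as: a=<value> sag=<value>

a=25.553 sag=16.807

seed: a₀ = √(S³/(24(L−S))) = √(55.802³/(24·11.768)) = 24.803770
iter 1: u=1.124869  f(a)=+7.673e-01  f'(a)=-1.075e+00  a ← 24.803770 − (+7.673e-01/-1.075e+00) = 25.517910
iter 2: u=1.093389  f(a)=+3.439e-02  f'(a)=-9.802e-01  a ← 25.517910 − (+3.439e-02/-9.802e-01) = 25.552994
iter 3: u=1.091888  f(a)=+7.623e-05  f'(a)=-9.758e-01  a ← 25.552994 − (+7.623e-05/-9.758e-01) = 25.553072
iter 4: u=1.091884  f(a)=+3.765e-10  f'(a)=-9.758e-01  a ← 25.553072 − (+3.765e-10/-9.758e-01) = 25.553072
iter 5: u=1.091884  f(a)=+0.000e+00  f'(a)=-9.758e-01  a ← 25.553072 − (+0.000e+00/-9.758e-01) = 25.553072
converged: |Δa| < 1e-12 after 5 iterations
sag = a·(cosh(S/(2a)) − 1) = 25.553072·(cosh(1.091884) − 1) = 16.807118
T_max/T_min = cosh(S/(2a)) = 1.657734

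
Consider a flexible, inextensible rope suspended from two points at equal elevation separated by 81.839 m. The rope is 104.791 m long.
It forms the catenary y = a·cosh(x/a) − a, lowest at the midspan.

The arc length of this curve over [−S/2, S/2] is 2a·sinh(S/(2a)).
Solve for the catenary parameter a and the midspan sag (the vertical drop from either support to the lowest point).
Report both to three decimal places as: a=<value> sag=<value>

seed: a₀ = √(S³/(24(L−S))) = √(81.839³/(24·22.952)) = 31.544568
iter 1: u=1.297196  f(a)=+2.010e+00  f'(a)=-1.715e+00  a ← 31.544568 − (+2.010e+00/-1.715e+00) = 32.716569
iter 2: u=1.250727  f(a)=+1.175e-01  f'(a)=-1.520e+00  a ← 32.716569 − (+1.175e-01/-1.520e+00) = 32.793843
iter 3: u=1.247780  f(a)=+4.562e-04  f'(a)=-1.508e+00  a ← 32.793843 − (+4.562e-04/-1.508e+00) = 32.794145
iter 4: u=1.247768  f(a)=+6.937e-09  f'(a)=-1.508e+00  a ← 32.794145 − (+6.937e-09/-1.508e+00) = 32.794145
iter 5: u=1.247768  f(a)=+0.000e+00  f'(a)=-1.508e+00  a ← 32.794145 − (+0.000e+00/-1.508e+00) = 32.794145
converged: |Δa| < 1e-12 after 5 iterations
sag = a·(cosh(S/(2a)) − 1) = 32.794145·(cosh(1.247768) − 1) = 29.018025
T_max/T_min = cosh(S/(2a)) = 1.884854

a=32.794 sag=29.018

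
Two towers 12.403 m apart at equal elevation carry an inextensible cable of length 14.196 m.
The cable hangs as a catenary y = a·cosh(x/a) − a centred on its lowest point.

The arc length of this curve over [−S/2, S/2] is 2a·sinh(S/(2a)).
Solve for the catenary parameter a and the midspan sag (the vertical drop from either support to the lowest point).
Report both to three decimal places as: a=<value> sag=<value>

a=6.799 sag=3.030

seed: a₀ = √(S³/(24(L−S))) = √(12.403³/(24·1.793)) = 6.658775
iter 1: u=0.931327  f(a)=+7.939e-02  f'(a)=-5.867e-01  a ← 6.658775 − (+7.939e-02/-5.867e-01) = 6.794079
iter 2: u=0.912780  f(a)=+2.484e-03  f'(a)=-5.505e-01  a ← 6.794079 − (+2.484e-03/-5.505e-01) = 6.798591
iter 3: u=0.912174  f(a)=+2.607e-06  f'(a)=-5.494e-01  a ← 6.798591 − (+2.607e-06/-5.494e-01) = 6.798596
iter 4: u=0.912174  f(a)=+2.876e-12  f'(a)=-5.494e-01  a ← 6.798596 − (+2.876e-12/-5.494e-01) = 6.798596
converged: |Δa| < 1e-12 after 4 iterations
sag = a·(cosh(S/(2a)) − 1) = 6.798596·(cosh(0.912174) − 1) = 3.030062
T_max/T_min = cosh(S/(2a)) = 1.445689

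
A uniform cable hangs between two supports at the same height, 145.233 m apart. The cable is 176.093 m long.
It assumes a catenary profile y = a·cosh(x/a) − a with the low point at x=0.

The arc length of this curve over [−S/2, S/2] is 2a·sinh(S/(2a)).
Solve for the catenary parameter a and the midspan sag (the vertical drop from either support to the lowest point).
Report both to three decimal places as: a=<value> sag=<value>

seed: a₀ = √(S³/(24(L−S))) = √(145.233³/(24·30.860)) = 64.312350
iter 1: u=1.129122  f(a)=+2.028e+00  f'(a)=-1.088e+00  a ← 64.312350 − (+2.028e+00/-1.088e+00) = 66.176735
iter 2: u=1.097312  f(a)=+9.153e-02  f'(a)=-9.916e-01  a ← 66.176735 − (+9.153e-02/-9.916e-01) = 66.269041
iter 3: u=1.095783  f(a)=+2.060e-04  f'(a)=-9.871e-01  a ← 66.269041 − (+2.060e-04/-9.871e-01) = 66.269250
iter 4: u=1.095780  f(a)=+1.048e-09  f'(a)=-9.871e-01  a ← 66.269250 − (+1.048e-09/-9.871e-01) = 66.269250
iter 5: u=1.095780  f(a)=-5.684e-14  f'(a)=-9.871e-01  a ← 66.269250 − (-5.684e-14/-9.871e-01) = 66.269250
converged: |Δa| < 1e-12 after 5 iterations
sag = a·(cosh(S/(2a)) − 1) = 66.269250·(cosh(1.095780) − 1) = 43.929659
T_max/T_min = cosh(S/(2a)) = 1.662897

a=66.269 sag=43.930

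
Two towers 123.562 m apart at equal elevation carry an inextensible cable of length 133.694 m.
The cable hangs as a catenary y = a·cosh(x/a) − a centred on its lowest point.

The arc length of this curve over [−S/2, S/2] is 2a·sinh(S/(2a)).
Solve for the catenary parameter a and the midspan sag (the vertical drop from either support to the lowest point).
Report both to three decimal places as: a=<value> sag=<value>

a=89.143 sag=22.280

seed: a₀ = √(S³/(24(L−S))) = √(123.562³/(24·10.132)) = 88.079367
iter 1: u=0.701424  f(a)=+2.522e-01  f'(a)=-2.416e-01  a ← 88.079367 − (+2.522e-01/-2.416e-01) = 89.123243
iter 2: u=0.693209  f(a)=+4.553e-03  f'(a)=-2.329e-01  a ← 89.123243 − (+4.553e-03/-2.329e-01) = 89.142790
iter 3: u=0.693057  f(a)=+1.545e-06  f'(a)=-2.328e-01  a ← 89.142790 − (+1.545e-06/-2.328e-01) = 89.142797
iter 4: u=0.693057  f(a)=+1.705e-13  f'(a)=-2.328e-01  a ← 89.142797 − (+1.705e-13/-2.328e-01) = 89.142797
converged: |Δa| < 1e-12 after 4 iterations
sag = a·(cosh(S/(2a)) − 1) = 89.142797·(cosh(0.693057) − 1) = 22.279641
T_max/T_min = cosh(S/(2a)) = 1.249932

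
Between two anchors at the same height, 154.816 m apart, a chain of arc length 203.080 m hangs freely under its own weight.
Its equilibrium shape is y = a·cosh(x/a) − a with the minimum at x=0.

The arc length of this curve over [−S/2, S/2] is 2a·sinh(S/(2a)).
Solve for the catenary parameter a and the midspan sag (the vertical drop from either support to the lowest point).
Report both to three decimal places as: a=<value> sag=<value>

seed: a₀ = √(S³/(24(L−S))) = √(154.816³/(24·48.264)) = 56.598704
iter 1: u=1.367664  f(a)=+4.720e+00  f'(a)=-2.047e+00  a ← 56.598704 − (+4.720e+00/-2.047e+00) = 58.905136
iter 2: u=1.314113  f(a)=+3.039e-01  f'(a)=-1.791e+00  a ← 58.905136 − (+3.039e-01/-1.791e+00) = 59.074819
iter 3: u=1.310338  f(a)=+1.451e-03  f'(a)=-1.774e+00  a ← 59.074819 − (+1.451e-03/-1.774e+00) = 59.075637
iter 4: u=1.310320  f(a)=+3.343e-08  f'(a)=-1.774e+00  a ← 59.075637 − (+3.343e-08/-1.774e+00) = 59.075637
iter 5: u=1.310320  f(a)=+0.000e+00  f'(a)=-1.774e+00  a ← 59.075637 − (+0.000e+00/-1.774e+00) = 59.075637
converged: |Δa| < 1e-12 after 5 iterations
sag = a·(cosh(S/(2a)) − 1) = 59.075637·(cosh(1.310320) − 1) = 58.399052
T_max/T_min = cosh(S/(2a)) = 1.988547

a=59.076 sag=58.399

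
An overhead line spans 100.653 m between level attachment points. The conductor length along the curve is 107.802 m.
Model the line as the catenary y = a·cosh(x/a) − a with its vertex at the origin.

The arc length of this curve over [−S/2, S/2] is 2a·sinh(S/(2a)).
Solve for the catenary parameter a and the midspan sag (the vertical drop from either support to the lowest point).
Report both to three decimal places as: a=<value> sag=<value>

a=77.901 sag=16.830

seed: a₀ = √(S³/(24(L−S))) = √(100.653³/(24·7.149)) = 77.092444
iter 1: u=0.652807  f(a)=+1.539e-01  f'(a)=-1.935e-01  a ← 77.092444 − (+1.539e-01/-1.935e-01) = 77.887753
iter 2: u=0.646141  f(a)=+2.414e-03  f'(a)=-1.875e-01  a ← 77.887753 − (+2.414e-03/-1.875e-01) = 77.900628
iter 3: u=0.646035  f(a)=+6.149e-07  f'(a)=-1.874e-01  a ← 77.900628 − (+6.149e-07/-1.874e-01) = 77.900632
iter 4: u=0.646035  f(a)=+2.842e-14  f'(a)=-1.874e-01  a ← 77.900632 − (+2.842e-14/-1.874e-01) = 77.900632
converged: |Δa| < 1e-12 after 4 iterations
sag = a·(cosh(S/(2a)) − 1) = 77.900632·(cosh(0.646035) − 1) = 16.829650
T_max/T_min = cosh(S/(2a)) = 1.216040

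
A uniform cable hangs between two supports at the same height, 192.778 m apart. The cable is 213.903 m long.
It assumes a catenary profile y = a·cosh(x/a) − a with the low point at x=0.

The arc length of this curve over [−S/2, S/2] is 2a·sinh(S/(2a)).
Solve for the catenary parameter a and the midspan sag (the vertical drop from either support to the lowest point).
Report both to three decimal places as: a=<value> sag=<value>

a=120.779 sag=40.547

seed: a₀ = √(S³/(24(L−S))) = √(192.778³/(24·21.125)) = 118.872727
iter 1: u=0.810859  f(a)=+7.054e-01  f'(a)=-3.793e-01  a ← 118.872727 − (+7.054e-01/-3.793e-01) = 120.732367
iter 2: u=0.798369  f(a)=+1.689e-02  f'(a)=-3.614e-01  a ← 120.732367 − (+1.689e-02/-3.614e-01) = 120.779119
iter 3: u=0.798060  f(a)=+1.022e-05  f'(a)=-3.609e-01  a ← 120.779119 − (+1.022e-05/-3.609e-01) = 120.779148
iter 4: u=0.798060  f(a)=+3.780e-12  f'(a)=-3.609e-01  a ← 120.779148 − (+3.780e-12/-3.609e-01) = 120.779148
converged: |Δa| < 1e-12 after 4 iterations
sag = a·(cosh(S/(2a)) − 1) = 120.779148·(cosh(0.798060) − 1) = 40.547310
T_max/T_min = cosh(S/(2a)) = 1.335714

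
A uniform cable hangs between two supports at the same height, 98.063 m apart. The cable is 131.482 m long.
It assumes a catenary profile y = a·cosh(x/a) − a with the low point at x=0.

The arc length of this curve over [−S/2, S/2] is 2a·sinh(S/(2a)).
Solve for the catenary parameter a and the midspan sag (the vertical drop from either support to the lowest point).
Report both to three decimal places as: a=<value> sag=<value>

seed: a₀ = √(S³/(24(L−S))) = √(98.063³/(24·33.419)) = 34.289047
iter 1: u=1.429946  f(a)=+3.588e+00  f'(a)=-2.378e+00  a ← 34.289047 − (+3.588e+00/-2.378e+00) = 35.797765
iter 2: u=1.369680  f(a)=+2.504e-01  f'(a)=-2.057e+00  a ← 35.797765 − (+2.504e-01/-2.057e+00) = 35.919506
iter 3: u=1.365038  f(a)=+1.422e-03  f'(a)=-2.033e+00  a ← 35.919506 − (+1.422e-03/-2.033e+00) = 35.920206
iter 4: u=1.365012  f(a)=+4.642e-08  f'(a)=-2.033e+00  a ← 35.920206 − (+4.642e-08/-2.033e+00) = 35.920206
iter 5: u=1.365012  f(a)=+2.842e-14  f'(a)=-2.033e+00  a ← 35.920206 − (+2.842e-14/-2.033e+00) = 35.920206
converged: |Δa| < 1e-12 after 5 iterations
sag = a·(cosh(S/(2a)) − 1) = 35.920206·(cosh(1.365012) − 1) = 38.994014
T_max/T_min = cosh(S/(2a)) = 2.085573

a=35.920 sag=38.994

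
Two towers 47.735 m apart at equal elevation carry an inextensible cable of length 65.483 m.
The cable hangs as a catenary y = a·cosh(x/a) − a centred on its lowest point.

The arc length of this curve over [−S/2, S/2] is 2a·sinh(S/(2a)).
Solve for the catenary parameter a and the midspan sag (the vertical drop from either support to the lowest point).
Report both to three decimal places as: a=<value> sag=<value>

a=16.804 sag=19.998

seed: a₀ = √(S³/(24(L−S))) = √(47.735³/(24·17.748)) = 15.979937
iter 1: u=1.493592  f(a)=+2.088e+00  f'(a)=-2.758e+00  a ← 15.979937 − (+2.088e+00/-2.758e+00) = 16.737052
iter 2: u=1.426028  f(a)=+1.576e-01  f'(a)=-2.356e+00  a ← 16.737052 − (+1.576e-01/-2.356e+00) = 16.803931
iter 3: u=1.420352  f(a)=+1.059e-03  f'(a)=-2.324e+00  a ← 16.803931 − (+1.059e-03/-2.324e+00) = 16.804386
iter 4: u=1.420314  f(a)=+4.857e-08  f'(a)=-2.324e+00  a ← 16.804386 − (+4.857e-08/-2.324e+00) = 16.804386
iter 5: u=1.420314  f(a)=-1.421e-14  f'(a)=-2.324e+00  a ← 16.804386 − (-1.421e-14/-2.324e+00) = 16.804386
converged: |Δa| < 1e-12 after 5 iterations
sag = a·(cosh(S/(2a)) − 1) = 16.804386·(cosh(1.420314) − 1) = 19.997695
T_max/T_min = cosh(S/(2a)) = 2.190028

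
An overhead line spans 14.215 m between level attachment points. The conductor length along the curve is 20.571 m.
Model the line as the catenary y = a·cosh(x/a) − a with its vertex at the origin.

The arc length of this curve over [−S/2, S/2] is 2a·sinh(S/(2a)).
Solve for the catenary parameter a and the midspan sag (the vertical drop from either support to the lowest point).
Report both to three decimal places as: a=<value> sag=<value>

seed: a₀ = √(S³/(24(L−S))) = √(14.215³/(24·6.356)) = 4.339331
iter 1: u=1.637925  f(a)=+9.091e-01  f'(a)=-3.795e+00  a ← 4.339331 − (+9.091e-01/-3.795e+00) = 4.578919
iter 2: u=1.552222  f(a)=+8.073e-02  f'(a)=-3.148e+00  a ← 4.578919 − (+8.073e-02/-3.148e+00) = 4.604562
iter 3: u=1.543578  f(a)=+7.735e-04  f'(a)=-3.088e+00  a ← 4.604562 − (+7.735e-04/-3.088e+00) = 4.604813
iter 4: u=1.543494  f(a)=+7.252e-08  f'(a)=-3.087e+00  a ← 4.604813 − (+7.252e-08/-3.087e+00) = 4.604813
iter 5: u=1.543494  f(a)=+7.105e-15  f'(a)=-3.087e+00  a ← 4.604813 − (+7.105e-15/-3.087e+00) = 4.604813
converged: |Δa| < 1e-12 after 5 iterations
sag = a·(cosh(S/(2a)) − 1) = 4.604813·(cosh(1.543494) − 1) = 6.664429
T_max/T_min = cosh(S/(2a)) = 2.447275

a=4.605 sag=6.664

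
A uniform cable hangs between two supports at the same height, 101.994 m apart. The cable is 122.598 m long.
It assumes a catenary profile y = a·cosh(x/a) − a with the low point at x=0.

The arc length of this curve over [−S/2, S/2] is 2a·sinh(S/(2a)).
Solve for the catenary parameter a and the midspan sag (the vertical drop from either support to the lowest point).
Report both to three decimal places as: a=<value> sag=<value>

seed: a₀ = √(S³/(24(L−S))) = √(101.994³/(24·20.604)) = 46.321279
iter 1: u=1.100941  f(a)=+1.285e+00  f'(a)=-1.002e+00  a ← 46.321279 − (+1.285e+00/-1.002e+00) = 47.603764
iter 2: u=1.071281  f(a)=+5.531e-02  f'(a)=-9.176e-01  a ← 47.603764 − (+5.531e-02/-9.176e-01) = 47.664043
iter 3: u=1.069926  f(a)=+1.126e-04  f'(a)=-9.139e-01  a ← 47.664043 − (+1.126e-04/-9.139e-01) = 47.664166
iter 4: u=1.069923  f(a)=+4.692e-10  f'(a)=-9.139e-01  a ← 47.664166 − (+4.692e-10/-9.139e-01) = 47.664166
iter 5: u=1.069923  f(a)=-1.421e-14  f'(a)=-9.139e-01  a ← 47.664166 − (-1.421e-14/-9.139e-01) = 47.664166
converged: |Δa| < 1e-12 after 5 iterations
sag = a·(cosh(S/(2a)) − 1) = 47.664166·(cosh(1.069923) − 1) = 29.985304
T_max/T_min = cosh(S/(2a)) = 1.629095

a=47.664 sag=29.985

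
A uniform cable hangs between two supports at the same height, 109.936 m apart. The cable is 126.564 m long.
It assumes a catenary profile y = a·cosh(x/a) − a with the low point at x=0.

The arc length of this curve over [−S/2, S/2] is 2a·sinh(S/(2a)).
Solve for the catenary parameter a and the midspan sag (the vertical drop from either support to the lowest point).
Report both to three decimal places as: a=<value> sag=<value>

a=58.967 sag=27.530

seed: a₀ = √(S³/(24(L−S))) = √(109.936³/(24·16.628)) = 57.701123
iter 1: u=0.952633  f(a)=+7.710e-01  f'(a)=-6.304e-01  a ← 57.701123 − (+7.710e-01/-6.304e-01) = 58.924222
iter 2: u=0.932859  f(a)=+2.520e-02  f'(a)=-5.898e-01  a ← 58.924222 − (+2.520e-02/-5.898e-01) = 58.966944
iter 3: u=0.932183  f(a)=+2.892e-05  f'(a)=-5.884e-01  a ← 58.966944 − (+2.892e-05/-5.884e-01) = 58.966993
iter 4: u=0.932183  f(a)=+3.823e-11  f'(a)=-5.884e-01  a ← 58.966993 − (+3.823e-11/-5.884e-01) = 58.966993
iter 5: u=0.932183  f(a)=-1.421e-14  f'(a)=-5.884e-01  a ← 58.966993 − (-1.421e-14/-5.884e-01) = 58.966993
converged: |Δa| < 1e-12 after 5 iterations
sag = a·(cosh(S/(2a)) − 1) = 58.966993·(cosh(0.932183) − 1) = 27.529931
T_max/T_min = cosh(S/(2a)) = 1.466870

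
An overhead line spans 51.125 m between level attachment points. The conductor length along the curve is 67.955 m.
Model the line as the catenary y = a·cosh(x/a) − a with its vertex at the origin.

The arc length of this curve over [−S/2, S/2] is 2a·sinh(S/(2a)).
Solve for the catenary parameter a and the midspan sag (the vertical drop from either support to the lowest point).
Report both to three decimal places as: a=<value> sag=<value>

seed: a₀ = √(S³/(24(L−S))) = √(51.125³/(24·16.830)) = 18.188727
iter 1: u=1.405403  f(a)=+1.742e+00  f'(a)=-2.243e+00  a ← 18.188727 − (+1.742e+00/-2.243e+00) = 18.965609
iter 2: u=1.347834  f(a)=+1.179e-01  f'(a)=-1.949e+00  a ← 18.965609 − (+1.179e-01/-1.949e+00) = 19.026084
iter 3: u=1.343550  f(a)=+6.257e-04  f'(a)=-1.928e+00  a ← 19.026084 − (+6.257e-04/-1.928e+00) = 19.026408
iter 4: u=1.343527  f(a)=+1.784e-08  f'(a)=-1.928e+00  a ← 19.026408 − (+1.784e-08/-1.928e+00) = 19.026408
iter 5: u=1.343527  f(a)=-1.421e-14  f'(a)=-1.928e+00  a ← 19.026408 − (-1.421e-14/-1.928e+00) = 19.026408
converged: |Δa| < 1e-12 after 5 iterations
sag = a·(cosh(S/(2a)) − 1) = 19.026408·(cosh(1.343527) − 1) = 19.915532
T_max/T_min = cosh(S/(2a)) = 2.046731

a=19.026 sag=19.916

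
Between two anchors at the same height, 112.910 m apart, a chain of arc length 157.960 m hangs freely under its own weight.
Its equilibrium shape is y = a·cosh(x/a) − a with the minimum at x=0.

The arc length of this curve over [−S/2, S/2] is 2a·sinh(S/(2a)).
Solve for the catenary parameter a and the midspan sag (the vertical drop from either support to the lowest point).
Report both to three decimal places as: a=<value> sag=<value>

a=38.497 sag=49.365

seed: a₀ = √(S³/(24(L−S))) = √(112.910³/(24·45.050)) = 36.487625
iter 1: u=1.547237  f(a)=+5.710e+00  f'(a)=-3.113e+00  a ← 36.487625 − (+5.710e+00/-3.113e+00) = 38.321731
iter 2: u=1.473185  f(a)=+4.588e-01  f'(a)=-2.631e+00  a ← 38.321731 − (+4.588e-01/-2.631e+00) = 38.496083
iter 3: u=1.466513  f(a)=+3.534e-03  f'(a)=-2.591e+00  a ← 38.496083 − (+3.534e-03/-2.591e+00) = 38.497447
iter 4: u=1.466461  f(a)=+2.132e-07  f'(a)=-2.591e+00  a ← 38.497447 − (+2.132e-07/-2.591e+00) = 38.497447
iter 5: u=1.466461  f(a)=+0.000e+00  f'(a)=-2.591e+00  a ← 38.497447 − (+0.000e+00/-2.591e+00) = 38.497447
converged: |Δa| < 1e-12 after 5 iterations
sag = a·(cosh(S/(2a)) − 1) = 38.497447·(cosh(1.466461) − 1) = 49.365479
T_max/T_min = cosh(S/(2a)) = 2.282305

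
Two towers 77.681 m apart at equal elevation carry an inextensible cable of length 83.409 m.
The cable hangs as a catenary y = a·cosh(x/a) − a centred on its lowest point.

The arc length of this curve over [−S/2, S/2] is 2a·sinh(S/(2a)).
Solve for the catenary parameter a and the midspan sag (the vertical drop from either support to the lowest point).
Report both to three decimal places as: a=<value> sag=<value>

seed: a₀ = √(S³/(24(L−S))) = √(77.681³/(24·5.728)) = 58.393578
iter 1: u=0.665150  f(a)=+1.281e-01  f'(a)=-2.050e-01  a ← 58.393578 − (+1.281e-01/-2.050e-01) = 59.018217
iter 2: u=0.658110  f(a)=+2.084e-03  f'(a)=-1.984e-01  a ← 59.018217 − (+2.084e-03/-1.984e-01) = 59.028720
iter 3: u=0.657993  f(a)=+5.720e-07  f'(a)=-1.983e-01  a ← 59.028720 − (+5.720e-07/-1.983e-01) = 59.028723
iter 4: u=0.657993  f(a)=+4.263e-14  f'(a)=-1.983e-01  a ← 59.028723 − (+4.263e-14/-1.983e-01) = 59.028723
converged: |Δa| < 1e-12 after 4 iterations
sag = a·(cosh(S/(2a)) − 1) = 59.028723·(cosh(0.657993) − 1) = 13.246137
T_max/T_min = cosh(S/(2a)) = 1.224402

a=59.029 sag=13.246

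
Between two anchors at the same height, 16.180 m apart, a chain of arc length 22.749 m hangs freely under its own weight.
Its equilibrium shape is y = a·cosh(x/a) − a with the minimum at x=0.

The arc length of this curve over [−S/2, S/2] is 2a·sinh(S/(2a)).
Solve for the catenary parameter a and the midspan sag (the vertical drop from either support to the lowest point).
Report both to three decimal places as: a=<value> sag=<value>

seed: a₀ = √(S³/(24(L−S))) = √(16.180³/(24·6.569)) = 5.183374
iter 1: u=1.560760  f(a)=+8.481e-01  f'(a)=-3.208e+00  a ← 5.183374 − (+8.481e-01/-3.208e+00) = 5.447722
iter 2: u=1.485024  f(a)=+6.920e-02  f'(a)=-2.704e+00  a ← 5.447722 − (+6.920e-02/-2.704e+00) = 5.473311
iter 3: u=1.478082  f(a)=+5.511e-04  f'(a)=-2.661e+00  a ← 5.473311 − (+5.511e-04/-2.661e+00) = 5.473518
iter 4: u=1.478026  f(a)=+3.557e-08  f'(a)=-2.661e+00  a ← 5.473518 − (+3.557e-08/-2.661e+00) = 5.473518
iter 5: u=1.478026  f(a)=+3.553e-15  f'(a)=-2.661e+00  a ← 5.473518 − (+3.553e-15/-2.661e+00) = 5.473518
converged: |Δa| < 1e-12 after 5 iterations
sag = a·(cosh(S/(2a)) − 1) = 5.473518·(cosh(1.478026) − 1) = 7.149423
T_max/T_min = cosh(S/(2a)) = 2.306184

a=5.474 sag=7.149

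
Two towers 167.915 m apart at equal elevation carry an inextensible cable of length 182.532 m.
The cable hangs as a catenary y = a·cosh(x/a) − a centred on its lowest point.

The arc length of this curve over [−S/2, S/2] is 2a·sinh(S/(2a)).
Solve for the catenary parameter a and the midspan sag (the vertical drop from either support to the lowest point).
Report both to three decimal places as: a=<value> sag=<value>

seed: a₀ = √(S³/(24(L−S))) = √(167.915³/(24·14.617)) = 116.171473
iter 1: u=0.722703  f(a)=+3.865e-01  f'(a)=-2.650e-01  a ← 116.171473 − (+3.865e-01/-2.650e-01) = 117.629781
iter 2: u=0.713744  f(a)=+7.398e-03  f'(a)=-2.550e-01  a ← 117.629781 − (+7.398e-03/-2.550e-01) = 117.658797
iter 3: u=0.713568  f(a)=+2.828e-06  f'(a)=-2.548e-01  a ← 117.658797 − (+2.828e-06/-2.548e-01) = 117.658808
iter 4: u=0.713567  f(a)=+3.979e-13  f'(a)=-2.548e-01  a ← 117.658808 − (+3.979e-13/-2.548e-01) = 117.658808
converged: |Δa| < 1e-12 after 4 iterations
sag = a·(cosh(S/(2a)) − 1) = 117.658808·(cosh(0.713567) − 1) = 31.247464
T_max/T_min = cosh(S/(2a)) = 1.265577

a=117.659 sag=31.247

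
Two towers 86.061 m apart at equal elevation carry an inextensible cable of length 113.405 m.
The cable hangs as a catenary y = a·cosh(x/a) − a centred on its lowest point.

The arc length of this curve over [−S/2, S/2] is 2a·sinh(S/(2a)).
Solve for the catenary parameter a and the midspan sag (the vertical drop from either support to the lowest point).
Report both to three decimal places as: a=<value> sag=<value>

seed: a₀ = √(S³/(24(L−S))) = √(86.061³/(24·27.344)) = 31.165417
iter 1: u=1.380713  f(a)=+2.728e+00  f'(a)=-2.113e+00  a ← 31.165417 − (+2.728e+00/-2.113e+00) = 32.456484
iter 2: u=1.325791  f(a)=+1.787e-01  f'(a)=-1.844e+00  a ← 32.456484 − (+1.787e-01/-1.844e+00) = 32.553356
iter 3: u=1.321845  f(a)=+8.853e-04  f'(a)=-1.826e+00  a ← 32.553356 − (+8.853e-04/-1.826e+00) = 32.553841
iter 4: u=1.321826  f(a)=+2.197e-08  f'(a)=-1.826e+00  a ← 32.553841 − (+2.197e-08/-1.826e+00) = 32.553841
iter 5: u=1.321826  f(a)=-1.421e-14  f'(a)=-1.826e+00  a ← 32.553841 − (-1.421e-14/-1.826e+00) = 32.553841
converged: |Δa| < 1e-12 after 5 iterations
sag = a·(cosh(S/(2a)) − 1) = 32.553841·(cosh(1.321826) − 1) = 32.829078
T_max/T_min = cosh(S/(2a)) = 2.008455

a=32.554 sag=32.829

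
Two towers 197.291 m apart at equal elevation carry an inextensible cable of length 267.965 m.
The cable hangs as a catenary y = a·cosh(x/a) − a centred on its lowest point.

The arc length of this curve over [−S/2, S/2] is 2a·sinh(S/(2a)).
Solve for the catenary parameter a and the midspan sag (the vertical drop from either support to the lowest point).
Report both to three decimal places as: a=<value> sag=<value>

a=70.639 sag=80.824

seed: a₀ = √(S³/(24(L−S))) = √(197.291³/(24·70.674)) = 67.286115
iter 1: u=1.466060  f(a)=+7.996e+00  f'(a)=-2.588e+00  a ← 67.286115 − (+7.996e+00/-2.588e+00) = 70.375268
iter 2: u=1.401707  f(a)=+5.836e-01  f'(a)=-2.223e+00  a ← 70.375268 − (+5.836e-01/-2.223e+00) = 70.637793
iter 3: u=1.396497  f(a)=+3.650e-03  f'(a)=-2.195e+00  a ← 70.637793 − (+3.650e-03/-2.195e+00) = 70.639456
iter 4: u=1.396465  f(a)=+1.448e-07  f'(a)=-2.195e+00  a ← 70.639456 − (+1.448e-07/-2.195e+00) = 70.639456
iter 5: u=1.396465  f(a)=+0.000e+00  f'(a)=-2.195e+00  a ← 70.639456 − (+0.000e+00/-2.195e+00) = 70.639456
converged: |Δa| < 1e-12 after 5 iterations
sag = a·(cosh(S/(2a)) − 1) = 70.639456·(cosh(1.396465) − 1) = 80.824213
T_max/T_min = cosh(S/(2a)) = 2.144179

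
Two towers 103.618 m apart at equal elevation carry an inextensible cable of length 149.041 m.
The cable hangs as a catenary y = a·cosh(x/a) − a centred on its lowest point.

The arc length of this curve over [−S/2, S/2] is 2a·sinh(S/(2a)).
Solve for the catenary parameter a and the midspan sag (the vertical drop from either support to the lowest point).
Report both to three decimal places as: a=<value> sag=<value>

a=33.865 sag=47.990

seed: a₀ = √(S³/(24(L−S))) = √(103.618³/(24·45.423)) = 31.945470
iter 1: u=1.621795  f(a)=+6.362e+00  f'(a)=-3.666e+00  a ← 31.945470 − (+6.362e+00/-3.666e+00) = 33.681011
iter 2: u=1.538226  f(a)=+5.552e-01  f'(a)=-3.051e+00  a ← 33.681011 − (+5.552e-01/-3.051e+00) = 33.862977
iter 3: u=1.529960  f(a)=+5.123e-03  f'(a)=-2.995e+00  a ← 33.862977 − (+5.123e-03/-2.995e+00) = 33.864687
iter 4: u=1.529883  f(a)=+4.449e-07  f'(a)=-2.995e+00  a ← 33.864687 − (+4.449e-07/-2.995e+00) = 33.864688
iter 5: u=1.529883  f(a)=-2.842e-14  f'(a)=-2.995e+00  a ← 33.864688 − (-2.842e-14/-2.995e+00) = 33.864688
converged: |Δa| < 1e-12 after 5 iterations
sag = a·(cosh(S/(2a)) − 1) = 33.864688·(cosh(1.529883) − 1) = 47.989585
T_max/T_min = cosh(S/(2a)) = 2.417098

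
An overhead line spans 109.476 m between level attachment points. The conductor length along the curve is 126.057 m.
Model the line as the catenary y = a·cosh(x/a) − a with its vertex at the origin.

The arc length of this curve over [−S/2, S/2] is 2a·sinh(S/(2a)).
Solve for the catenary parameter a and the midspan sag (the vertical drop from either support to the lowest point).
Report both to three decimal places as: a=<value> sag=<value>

seed: a₀ = √(S³/(24(L−S))) = √(109.476³/(24·16.581)) = 57.420557
iter 1: u=0.953282  f(a)=+7.699e-01  f'(a)=-6.317e-01  a ← 57.420557 − (+7.699e-01/-6.317e-01) = 58.639257
iter 2: u=0.933470  f(a)=+2.519e-02  f'(a)=-5.910e-01  a ← 58.639257 − (+2.519e-02/-5.910e-01) = 58.681885
iter 3: u=0.932792  f(a)=+2.900e-05  f'(a)=-5.896e-01  a ← 58.681885 − (+2.900e-05/-5.896e-01) = 58.681934
iter 4: u=0.932791  f(a)=+3.851e-11  f'(a)=-5.896e-01  a ← 58.681934 − (+3.851e-11/-5.896e-01) = 58.681934
iter 5: u=0.932791  f(a)=+1.421e-14  f'(a)=-5.896e-01  a ← 58.681934 − (+1.421e-14/-5.896e-01) = 58.681934
converged: |Δa| < 1e-12 after 5 iterations
sag = a·(cosh(S/(2a)) − 1) = 58.681934·(cosh(0.932791) − 1) = 27.435203
T_max/T_min = cosh(S/(2a)) = 1.467524

a=58.682 sag=27.435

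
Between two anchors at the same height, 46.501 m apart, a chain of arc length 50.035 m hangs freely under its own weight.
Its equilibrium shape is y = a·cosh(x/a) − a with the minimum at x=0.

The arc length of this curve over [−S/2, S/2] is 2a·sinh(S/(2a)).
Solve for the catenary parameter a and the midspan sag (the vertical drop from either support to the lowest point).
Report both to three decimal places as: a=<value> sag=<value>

a=34.817 sag=8.056

seed: a₀ = √(S³/(24(L−S))) = √(46.501³/(24·3.534)) = 34.431389
iter 1: u=0.675270  f(a)=+8.145e-02  f'(a)=-2.148e-01  a ← 34.431389 − (+8.145e-02/-2.148e-01) = 34.810611
iter 2: u=0.667914  f(a)=+1.365e-03  f'(a)=-2.076e-01  a ← 34.810611 − (+1.365e-03/-2.076e-01) = 34.817186
iter 3: u=0.667788  f(a)=+3.981e-07  f'(a)=-2.075e-01  a ← 34.817186 − (+3.981e-07/-2.075e-01) = 34.817188
iter 4: u=0.667788  f(a)=+3.553e-14  f'(a)=-2.075e-01  a ← 34.817188 − (+3.553e-14/-2.075e-01) = 34.817188
converged: |Δa| < 1e-12 after 4 iterations
sag = a·(cosh(S/(2a)) − 1) = 34.817188·(cosh(0.667788) − 1) = 8.056019
T_max/T_min = cosh(S/(2a)) = 1.231381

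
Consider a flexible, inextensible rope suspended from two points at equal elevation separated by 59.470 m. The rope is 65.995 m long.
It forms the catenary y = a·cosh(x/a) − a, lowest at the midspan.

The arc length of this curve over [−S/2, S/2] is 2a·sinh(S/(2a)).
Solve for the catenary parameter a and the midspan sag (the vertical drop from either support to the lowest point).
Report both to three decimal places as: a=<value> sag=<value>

a=37.237 sag=12.517

seed: a₀ = √(S³/(24(L−S))) = √(59.470³/(24·6.525)) = 36.648063
iter 1: u=0.811366  f(a)=+2.182e-01  f'(a)=-3.801e-01  a ← 36.648063 − (+2.182e-01/-3.801e-01) = 37.222067
iter 2: u=0.798854  f(a)=+5.231e-03  f'(a)=-3.621e-01  a ← 37.222067 − (+5.231e-03/-3.621e-01) = 37.236516
iter 3: u=0.798544  f(a)=+3.172e-06  f'(a)=-3.616e-01  a ← 37.236516 − (+3.172e-06/-3.616e-01) = 37.236525
iter 4: u=0.798544  f(a)=+1.165e-12  f'(a)=-3.616e-01  a ← 37.236525 − (+1.165e-12/-3.616e-01) = 37.236525
converged: |Δa| < 1e-12 after 4 iterations
sag = a·(cosh(S/(2a)) − 1) = 37.236525·(cosh(0.798544) − 1) = 12.516805
T_max/T_min = cosh(S/(2a)) = 1.336143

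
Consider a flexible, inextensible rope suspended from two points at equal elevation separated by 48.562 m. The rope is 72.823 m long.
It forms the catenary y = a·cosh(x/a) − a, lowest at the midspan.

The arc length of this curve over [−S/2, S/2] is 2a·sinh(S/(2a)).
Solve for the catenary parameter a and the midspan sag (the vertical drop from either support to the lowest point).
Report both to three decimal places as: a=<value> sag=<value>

a=14.974 sag=24.396

seed: a₀ = √(S³/(24(L−S))) = √(48.562³/(24·24.261)) = 14.024419
iter 1: u=1.731337  f(a)=+3.907e+00  f'(a)=-4.614e+00  a ← 14.024419 − (+3.907e+00/-4.614e+00) = 14.871081
iter 2: u=1.632766  f(a)=+3.818e-01  f'(a)=-3.753e+00  a ← 14.871081 − (+3.818e-01/-3.753e+00) = 14.972803
iter 3: u=1.621674  f(a)=+4.517e-03  f'(a)=-3.665e+00  a ← 14.972803 − (+4.517e-03/-3.665e+00) = 14.974035
iter 4: u=1.621540  f(a)=+6.488e-07  f'(a)=-3.664e+00  a ← 14.974035 − (+6.488e-07/-3.664e+00) = 14.974035
iter 5: u=1.621540  f(a)=+2.842e-14  f'(a)=-3.664e+00  a ← 14.974035 − (+2.842e-14/-3.664e+00) = 14.974035
converged: |Δa| < 1e-12 after 5 iterations
sag = a·(cosh(S/(2a)) − 1) = 14.974035·(cosh(1.621540) − 1) = 24.396246
T_max/T_min = cosh(S/(2a)) = 2.629237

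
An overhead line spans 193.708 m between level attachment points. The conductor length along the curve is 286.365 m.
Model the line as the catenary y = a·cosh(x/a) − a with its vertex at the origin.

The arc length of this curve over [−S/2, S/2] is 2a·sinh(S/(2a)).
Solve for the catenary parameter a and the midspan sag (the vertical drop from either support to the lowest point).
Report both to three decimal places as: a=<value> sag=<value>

a=60.892 sag=94.701

seed: a₀ = √(S³/(24(L−S))) = √(193.708³/(24·92.657)) = 57.171106
iter 1: u=1.694107  f(a)=+1.424e+01  f'(a)=-4.272e+00  a ← 57.171106 − (+1.424e+01/-4.272e+00) = 60.504712
iter 2: u=1.600768  f(a)=+1.341e+00  f'(a)=-3.503e+00  a ← 60.504712 − (+1.341e+00/-3.503e+00) = 60.887485
iter 3: u=1.590705  f(a)=+1.461e-02  f'(a)=-3.427e+00  a ← 60.887485 − (+1.461e-02/-3.427e+00) = 60.891748
iter 4: u=1.590593  f(a)=+1.776e-06  f'(a)=-3.426e+00  a ← 60.891748 − (+1.776e-06/-3.426e+00) = 60.891748
iter 5: u=1.590593  f(a)=+1.137e-13  f'(a)=-3.426e+00  a ← 60.891748 − (+1.137e-13/-3.426e+00) = 60.891748
converged: |Δa| < 1e-12 after 5 iterations
sag = a·(cosh(S/(2a)) − 1) = 60.891748·(cosh(1.590593) − 1) = 94.700775
T_max/T_min = cosh(S/(2a)) = 2.555232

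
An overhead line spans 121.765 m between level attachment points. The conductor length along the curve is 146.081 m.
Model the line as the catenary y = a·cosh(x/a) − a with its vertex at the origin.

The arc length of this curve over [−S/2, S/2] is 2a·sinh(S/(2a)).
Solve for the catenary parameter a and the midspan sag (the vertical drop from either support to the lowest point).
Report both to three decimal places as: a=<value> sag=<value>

a=57.215 sag=35.567

seed: a₀ = √(S³/(24(L−S))) = √(121.765³/(24·24.316)) = 55.620133
iter 1: u=1.094613  f(a)=+1.499e+00  f'(a)=-9.837e-01  a ← 55.620133 − (+1.499e+00/-9.837e-01) = 57.143961
iter 2: u=1.065423  f(a)=+6.381e-02  f'(a)=-9.016e-01  a ← 57.143961 − (+6.381e-02/-9.016e-01) = 57.214738
iter 3: u=1.064105  f(a)=+1.270e-04  f'(a)=-8.980e-01  a ← 57.214738 − (+1.270e-04/-8.980e-01) = 57.214880
iter 4: u=1.064103  f(a)=+5.055e-10  f'(a)=-8.980e-01  a ← 57.214880 − (+5.055e-10/-8.980e-01) = 57.214880
iter 5: u=1.064103  f(a)=+2.842e-14  f'(a)=-8.980e-01  a ← 57.214880 − (+2.842e-14/-8.980e-01) = 57.214880
converged: |Δa| < 1e-12 after 5 iterations
sag = a·(cosh(S/(2a)) − 1) = 57.214880·(cosh(1.064103) − 1) = 35.566892
T_max/T_min = cosh(S/(2a)) = 1.621637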